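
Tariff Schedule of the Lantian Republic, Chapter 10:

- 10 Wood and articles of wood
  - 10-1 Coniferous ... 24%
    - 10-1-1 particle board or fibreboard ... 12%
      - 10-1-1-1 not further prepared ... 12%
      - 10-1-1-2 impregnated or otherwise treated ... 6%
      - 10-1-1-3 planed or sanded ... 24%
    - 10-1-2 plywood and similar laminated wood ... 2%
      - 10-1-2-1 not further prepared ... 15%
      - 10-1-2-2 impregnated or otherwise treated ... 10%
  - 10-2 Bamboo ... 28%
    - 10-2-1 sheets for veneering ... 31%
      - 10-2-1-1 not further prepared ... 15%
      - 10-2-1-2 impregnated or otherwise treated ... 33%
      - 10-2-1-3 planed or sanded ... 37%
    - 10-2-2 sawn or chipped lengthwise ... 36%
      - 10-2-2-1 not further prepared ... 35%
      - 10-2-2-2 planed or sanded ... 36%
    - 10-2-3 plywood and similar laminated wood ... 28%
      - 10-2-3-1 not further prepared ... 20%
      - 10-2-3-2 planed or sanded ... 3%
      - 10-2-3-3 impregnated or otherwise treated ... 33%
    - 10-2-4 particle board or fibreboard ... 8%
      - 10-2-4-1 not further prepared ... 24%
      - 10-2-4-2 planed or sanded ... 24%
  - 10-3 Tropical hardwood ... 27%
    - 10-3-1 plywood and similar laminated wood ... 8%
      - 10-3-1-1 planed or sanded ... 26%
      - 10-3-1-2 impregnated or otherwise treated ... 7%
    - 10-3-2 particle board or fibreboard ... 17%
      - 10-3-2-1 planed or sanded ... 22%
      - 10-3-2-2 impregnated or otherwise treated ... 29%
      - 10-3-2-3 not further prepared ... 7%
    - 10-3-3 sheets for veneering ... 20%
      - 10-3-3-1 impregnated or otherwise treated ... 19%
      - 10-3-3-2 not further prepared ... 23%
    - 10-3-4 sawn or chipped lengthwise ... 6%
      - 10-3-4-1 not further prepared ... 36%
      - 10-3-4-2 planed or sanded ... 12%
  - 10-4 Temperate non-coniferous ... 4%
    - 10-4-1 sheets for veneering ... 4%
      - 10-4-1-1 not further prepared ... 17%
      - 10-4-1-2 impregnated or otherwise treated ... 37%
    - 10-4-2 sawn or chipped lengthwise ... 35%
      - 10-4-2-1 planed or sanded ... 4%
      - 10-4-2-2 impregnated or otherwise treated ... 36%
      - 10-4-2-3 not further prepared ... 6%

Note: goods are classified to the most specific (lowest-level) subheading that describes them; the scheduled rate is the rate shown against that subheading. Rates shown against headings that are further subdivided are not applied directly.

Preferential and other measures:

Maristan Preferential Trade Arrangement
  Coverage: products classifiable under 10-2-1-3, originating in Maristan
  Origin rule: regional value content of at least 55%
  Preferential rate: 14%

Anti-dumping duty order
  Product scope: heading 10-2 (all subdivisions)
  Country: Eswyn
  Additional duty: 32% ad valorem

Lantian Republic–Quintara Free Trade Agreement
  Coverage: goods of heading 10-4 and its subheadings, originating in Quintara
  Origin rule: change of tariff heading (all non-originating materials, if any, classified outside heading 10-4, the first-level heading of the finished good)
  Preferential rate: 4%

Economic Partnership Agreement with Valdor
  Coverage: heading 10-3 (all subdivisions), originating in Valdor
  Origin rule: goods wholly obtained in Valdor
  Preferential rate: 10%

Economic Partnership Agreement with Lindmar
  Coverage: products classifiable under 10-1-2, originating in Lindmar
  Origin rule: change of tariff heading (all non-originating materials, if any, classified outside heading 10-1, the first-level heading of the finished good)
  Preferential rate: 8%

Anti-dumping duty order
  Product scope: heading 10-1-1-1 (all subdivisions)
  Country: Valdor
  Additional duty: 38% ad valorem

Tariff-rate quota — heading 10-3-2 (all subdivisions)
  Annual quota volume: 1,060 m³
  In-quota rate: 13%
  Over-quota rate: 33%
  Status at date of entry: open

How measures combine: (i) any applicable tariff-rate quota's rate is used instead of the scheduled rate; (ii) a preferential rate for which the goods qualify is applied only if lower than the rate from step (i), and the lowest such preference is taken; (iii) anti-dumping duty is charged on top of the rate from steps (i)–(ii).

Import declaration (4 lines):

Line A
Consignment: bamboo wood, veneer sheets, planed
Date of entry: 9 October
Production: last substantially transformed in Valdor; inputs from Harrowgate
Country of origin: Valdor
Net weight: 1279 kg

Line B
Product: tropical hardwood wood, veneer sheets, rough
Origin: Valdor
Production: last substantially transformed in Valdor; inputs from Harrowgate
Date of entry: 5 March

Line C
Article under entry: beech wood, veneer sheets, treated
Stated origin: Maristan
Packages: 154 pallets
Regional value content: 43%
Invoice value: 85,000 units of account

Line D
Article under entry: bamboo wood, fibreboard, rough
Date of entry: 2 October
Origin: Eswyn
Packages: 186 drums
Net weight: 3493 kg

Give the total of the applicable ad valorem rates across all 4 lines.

Line A: bamboo → 10-2; veneer sheets → 10-2-1; planed → 10-2-1-3. Scheduled 37%. Valdor agreement on 10-3: 10-2-1-3 not covered. → 37%.
Line B: tropical hardwood → 10-3; veneer sheets → 10-3-3; rough → 10-3-3-2. Scheduled 23%. Valdor agreement on 10-3: not wholly obtained. → 23%.
Line C: beech → 10-4; veneer sheets → 10-4-1; treated → 10-4-1-2. Scheduled 37%. Maristan agreement on 10-2-1-3: 10-4-1-2 not covered. → 37%.
Line D: bamboo → 10-2; fibreboard → 10-2-4; rough → 10-2-4-1. Scheduled 24%. anti-dumping (Eswyn, 10-2): +32%; total 24% + 32% = 56%. → 56%.
Sum: 37% + 23% + 37% + 56% = 153%.

153%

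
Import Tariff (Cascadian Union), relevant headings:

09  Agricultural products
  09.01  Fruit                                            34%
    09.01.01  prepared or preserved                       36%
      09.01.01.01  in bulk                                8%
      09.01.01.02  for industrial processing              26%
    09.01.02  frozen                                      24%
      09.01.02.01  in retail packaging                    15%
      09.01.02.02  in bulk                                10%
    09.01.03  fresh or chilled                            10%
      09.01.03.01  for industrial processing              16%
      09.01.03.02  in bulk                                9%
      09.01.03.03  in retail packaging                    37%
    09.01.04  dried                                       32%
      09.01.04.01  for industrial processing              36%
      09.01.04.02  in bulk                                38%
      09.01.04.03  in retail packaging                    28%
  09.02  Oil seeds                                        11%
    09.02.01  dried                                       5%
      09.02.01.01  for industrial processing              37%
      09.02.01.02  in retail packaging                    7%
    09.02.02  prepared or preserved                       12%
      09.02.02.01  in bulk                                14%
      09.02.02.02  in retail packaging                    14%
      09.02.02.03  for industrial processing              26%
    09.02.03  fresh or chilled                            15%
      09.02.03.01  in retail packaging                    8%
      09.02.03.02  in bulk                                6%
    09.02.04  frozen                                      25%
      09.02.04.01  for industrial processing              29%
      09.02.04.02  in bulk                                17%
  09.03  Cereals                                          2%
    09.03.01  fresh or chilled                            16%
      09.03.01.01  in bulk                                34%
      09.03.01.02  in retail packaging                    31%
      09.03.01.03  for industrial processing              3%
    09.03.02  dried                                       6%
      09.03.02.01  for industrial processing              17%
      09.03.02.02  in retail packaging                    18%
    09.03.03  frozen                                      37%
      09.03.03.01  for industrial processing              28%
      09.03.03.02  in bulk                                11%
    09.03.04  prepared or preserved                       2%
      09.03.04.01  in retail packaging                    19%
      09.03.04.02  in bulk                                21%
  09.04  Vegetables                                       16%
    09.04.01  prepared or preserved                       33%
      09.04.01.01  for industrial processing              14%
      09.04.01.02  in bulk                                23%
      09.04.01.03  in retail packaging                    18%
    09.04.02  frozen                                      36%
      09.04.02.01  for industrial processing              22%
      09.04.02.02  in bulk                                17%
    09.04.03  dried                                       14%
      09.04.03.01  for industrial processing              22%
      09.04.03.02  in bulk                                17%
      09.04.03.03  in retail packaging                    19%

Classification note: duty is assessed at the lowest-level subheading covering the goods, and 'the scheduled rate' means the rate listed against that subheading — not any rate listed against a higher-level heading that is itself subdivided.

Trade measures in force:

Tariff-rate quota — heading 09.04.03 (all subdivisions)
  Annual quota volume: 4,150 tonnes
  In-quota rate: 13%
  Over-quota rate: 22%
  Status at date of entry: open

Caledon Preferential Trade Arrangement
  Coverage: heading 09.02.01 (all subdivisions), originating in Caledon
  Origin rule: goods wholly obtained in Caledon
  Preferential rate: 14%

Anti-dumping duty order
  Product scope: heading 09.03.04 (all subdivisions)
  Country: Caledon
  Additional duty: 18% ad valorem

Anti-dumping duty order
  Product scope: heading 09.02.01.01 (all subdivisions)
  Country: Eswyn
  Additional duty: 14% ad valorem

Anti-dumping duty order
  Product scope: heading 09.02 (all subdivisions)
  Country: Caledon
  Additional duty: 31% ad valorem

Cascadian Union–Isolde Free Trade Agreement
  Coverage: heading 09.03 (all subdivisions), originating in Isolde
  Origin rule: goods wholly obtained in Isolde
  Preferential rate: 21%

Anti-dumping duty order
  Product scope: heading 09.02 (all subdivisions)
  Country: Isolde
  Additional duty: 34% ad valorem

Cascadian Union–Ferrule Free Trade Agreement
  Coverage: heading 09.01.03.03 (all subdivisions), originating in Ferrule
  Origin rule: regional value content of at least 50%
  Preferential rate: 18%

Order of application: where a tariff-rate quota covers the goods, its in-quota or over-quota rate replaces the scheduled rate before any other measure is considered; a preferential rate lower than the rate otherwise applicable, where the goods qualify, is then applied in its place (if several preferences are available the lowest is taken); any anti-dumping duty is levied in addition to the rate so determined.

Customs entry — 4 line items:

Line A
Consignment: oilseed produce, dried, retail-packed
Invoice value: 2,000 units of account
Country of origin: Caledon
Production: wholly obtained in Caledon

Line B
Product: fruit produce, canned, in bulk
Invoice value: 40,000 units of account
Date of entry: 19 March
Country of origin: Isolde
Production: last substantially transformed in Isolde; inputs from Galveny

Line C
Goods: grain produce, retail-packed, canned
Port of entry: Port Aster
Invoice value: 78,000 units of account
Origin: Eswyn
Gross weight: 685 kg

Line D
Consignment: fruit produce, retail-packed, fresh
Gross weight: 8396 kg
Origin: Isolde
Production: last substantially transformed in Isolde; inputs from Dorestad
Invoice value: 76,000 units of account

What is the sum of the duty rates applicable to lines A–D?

Line A: oilseed → 09.02; dried → 09.02.01; retail-packed → 09.02.01.02. Scheduled 7%. Caledon agreement on 09.02.01: wholly obtained → 14% available; preference 14% not lower than 7% → no reduction; anti-dumping (Caledon, 09.02): +31%; total 7% + 31% = 38%. → 38%.
Line B: fruit → 09.01; canned → 09.01.01; in bulk → 09.01.01.01. Scheduled 8%. Isolde agreement on 09.03: 09.01.01.01 not covered. → 8%.
Line C: grain → 09.03; canned → 09.03.04; retail-packed → 09.03.04.01. Scheduled 19%. No special measure applies. → 19%.
Line D: fruit → 09.01; fresh → 09.01.03; retail-packed → 09.01.03.03. Scheduled 37%. Isolde agreement on 09.03: 09.01.03.03 not covered. → 37%.
Sum: 38% + 8% + 19% + 37% = 102%.

102%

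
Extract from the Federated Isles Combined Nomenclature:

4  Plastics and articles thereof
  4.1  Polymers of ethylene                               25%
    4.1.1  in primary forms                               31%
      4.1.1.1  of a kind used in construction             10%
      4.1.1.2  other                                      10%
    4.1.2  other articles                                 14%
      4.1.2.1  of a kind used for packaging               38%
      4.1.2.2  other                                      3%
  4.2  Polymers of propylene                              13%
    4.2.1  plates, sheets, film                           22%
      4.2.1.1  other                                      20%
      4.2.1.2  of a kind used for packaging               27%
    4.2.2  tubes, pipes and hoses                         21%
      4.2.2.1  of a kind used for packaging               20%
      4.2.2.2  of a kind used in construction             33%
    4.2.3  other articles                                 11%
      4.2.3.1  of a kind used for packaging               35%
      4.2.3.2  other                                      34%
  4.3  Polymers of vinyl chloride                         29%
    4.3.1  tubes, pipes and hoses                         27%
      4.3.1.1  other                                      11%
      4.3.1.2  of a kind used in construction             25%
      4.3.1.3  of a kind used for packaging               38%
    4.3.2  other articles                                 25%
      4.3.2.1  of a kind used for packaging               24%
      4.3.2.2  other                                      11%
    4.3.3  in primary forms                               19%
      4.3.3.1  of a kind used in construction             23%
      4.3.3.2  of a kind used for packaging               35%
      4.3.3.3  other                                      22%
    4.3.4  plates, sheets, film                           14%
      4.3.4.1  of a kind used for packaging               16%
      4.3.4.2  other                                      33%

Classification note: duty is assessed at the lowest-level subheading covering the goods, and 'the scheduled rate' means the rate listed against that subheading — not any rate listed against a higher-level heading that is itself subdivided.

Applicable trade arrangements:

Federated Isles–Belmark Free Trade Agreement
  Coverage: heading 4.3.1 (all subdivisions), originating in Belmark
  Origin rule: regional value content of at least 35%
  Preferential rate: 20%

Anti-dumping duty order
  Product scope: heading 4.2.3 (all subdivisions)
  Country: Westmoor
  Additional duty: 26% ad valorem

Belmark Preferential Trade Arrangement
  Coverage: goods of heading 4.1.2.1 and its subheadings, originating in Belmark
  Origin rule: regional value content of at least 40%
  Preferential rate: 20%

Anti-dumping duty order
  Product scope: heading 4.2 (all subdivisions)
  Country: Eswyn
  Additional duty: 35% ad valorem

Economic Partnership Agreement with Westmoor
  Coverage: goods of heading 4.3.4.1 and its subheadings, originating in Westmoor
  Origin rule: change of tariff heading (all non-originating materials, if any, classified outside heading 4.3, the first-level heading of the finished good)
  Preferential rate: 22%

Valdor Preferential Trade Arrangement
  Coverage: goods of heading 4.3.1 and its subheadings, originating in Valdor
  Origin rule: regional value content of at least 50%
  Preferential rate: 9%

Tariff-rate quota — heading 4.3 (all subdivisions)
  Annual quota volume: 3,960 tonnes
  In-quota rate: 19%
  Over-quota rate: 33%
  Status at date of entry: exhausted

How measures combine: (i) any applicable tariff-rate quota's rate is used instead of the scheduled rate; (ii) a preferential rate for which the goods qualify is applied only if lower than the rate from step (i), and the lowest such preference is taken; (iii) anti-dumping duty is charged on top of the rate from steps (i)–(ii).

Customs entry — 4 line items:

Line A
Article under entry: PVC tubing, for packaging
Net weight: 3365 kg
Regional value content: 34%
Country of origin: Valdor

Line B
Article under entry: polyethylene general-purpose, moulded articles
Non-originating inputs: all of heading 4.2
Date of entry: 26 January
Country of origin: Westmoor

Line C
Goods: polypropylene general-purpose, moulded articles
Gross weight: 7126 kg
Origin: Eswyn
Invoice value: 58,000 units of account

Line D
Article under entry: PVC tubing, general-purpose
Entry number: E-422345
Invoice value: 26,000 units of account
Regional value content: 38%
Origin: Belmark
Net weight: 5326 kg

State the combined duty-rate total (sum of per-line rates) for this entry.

125%

Line A: PVC → 4.3; tubing → 4.3.1; for packaging → 4.3.1.3. Scheduled 38%. quota on 4.3 exhausted → over-quota 33%; Valdor agreement on 4.3.1: RVC < 50%. → 33%.
Line B: polyethylene → 4.1; moulded articles → 4.1.2; general-purpose → 4.1.2.2. Scheduled 3%. Westmoor agreement on 4.3.4.1: 4.1.2.2 not covered. → 3%.
Line C: polypropylene → 4.2; moulded articles → 4.2.3; general-purpose → 4.2.3.2. Scheduled 34%. anti-dumping (Eswyn, 4.2): +35%; total 34% + 35% = 69%. → 69%.
Line D: PVC → 4.3; tubing → 4.3.1; general-purpose → 4.3.1.1. Scheduled 11%. quota on 4.3 exhausted → over-quota 33%; Belmark agreement on 4.3.1: RVC ≥ 35% → 20% available; Belmark agreement on 4.1.2.1: 4.3.1.1 not covered; preferential 20%. → 20%.
Sum: 33% + 3% + 69% + 20% = 125%.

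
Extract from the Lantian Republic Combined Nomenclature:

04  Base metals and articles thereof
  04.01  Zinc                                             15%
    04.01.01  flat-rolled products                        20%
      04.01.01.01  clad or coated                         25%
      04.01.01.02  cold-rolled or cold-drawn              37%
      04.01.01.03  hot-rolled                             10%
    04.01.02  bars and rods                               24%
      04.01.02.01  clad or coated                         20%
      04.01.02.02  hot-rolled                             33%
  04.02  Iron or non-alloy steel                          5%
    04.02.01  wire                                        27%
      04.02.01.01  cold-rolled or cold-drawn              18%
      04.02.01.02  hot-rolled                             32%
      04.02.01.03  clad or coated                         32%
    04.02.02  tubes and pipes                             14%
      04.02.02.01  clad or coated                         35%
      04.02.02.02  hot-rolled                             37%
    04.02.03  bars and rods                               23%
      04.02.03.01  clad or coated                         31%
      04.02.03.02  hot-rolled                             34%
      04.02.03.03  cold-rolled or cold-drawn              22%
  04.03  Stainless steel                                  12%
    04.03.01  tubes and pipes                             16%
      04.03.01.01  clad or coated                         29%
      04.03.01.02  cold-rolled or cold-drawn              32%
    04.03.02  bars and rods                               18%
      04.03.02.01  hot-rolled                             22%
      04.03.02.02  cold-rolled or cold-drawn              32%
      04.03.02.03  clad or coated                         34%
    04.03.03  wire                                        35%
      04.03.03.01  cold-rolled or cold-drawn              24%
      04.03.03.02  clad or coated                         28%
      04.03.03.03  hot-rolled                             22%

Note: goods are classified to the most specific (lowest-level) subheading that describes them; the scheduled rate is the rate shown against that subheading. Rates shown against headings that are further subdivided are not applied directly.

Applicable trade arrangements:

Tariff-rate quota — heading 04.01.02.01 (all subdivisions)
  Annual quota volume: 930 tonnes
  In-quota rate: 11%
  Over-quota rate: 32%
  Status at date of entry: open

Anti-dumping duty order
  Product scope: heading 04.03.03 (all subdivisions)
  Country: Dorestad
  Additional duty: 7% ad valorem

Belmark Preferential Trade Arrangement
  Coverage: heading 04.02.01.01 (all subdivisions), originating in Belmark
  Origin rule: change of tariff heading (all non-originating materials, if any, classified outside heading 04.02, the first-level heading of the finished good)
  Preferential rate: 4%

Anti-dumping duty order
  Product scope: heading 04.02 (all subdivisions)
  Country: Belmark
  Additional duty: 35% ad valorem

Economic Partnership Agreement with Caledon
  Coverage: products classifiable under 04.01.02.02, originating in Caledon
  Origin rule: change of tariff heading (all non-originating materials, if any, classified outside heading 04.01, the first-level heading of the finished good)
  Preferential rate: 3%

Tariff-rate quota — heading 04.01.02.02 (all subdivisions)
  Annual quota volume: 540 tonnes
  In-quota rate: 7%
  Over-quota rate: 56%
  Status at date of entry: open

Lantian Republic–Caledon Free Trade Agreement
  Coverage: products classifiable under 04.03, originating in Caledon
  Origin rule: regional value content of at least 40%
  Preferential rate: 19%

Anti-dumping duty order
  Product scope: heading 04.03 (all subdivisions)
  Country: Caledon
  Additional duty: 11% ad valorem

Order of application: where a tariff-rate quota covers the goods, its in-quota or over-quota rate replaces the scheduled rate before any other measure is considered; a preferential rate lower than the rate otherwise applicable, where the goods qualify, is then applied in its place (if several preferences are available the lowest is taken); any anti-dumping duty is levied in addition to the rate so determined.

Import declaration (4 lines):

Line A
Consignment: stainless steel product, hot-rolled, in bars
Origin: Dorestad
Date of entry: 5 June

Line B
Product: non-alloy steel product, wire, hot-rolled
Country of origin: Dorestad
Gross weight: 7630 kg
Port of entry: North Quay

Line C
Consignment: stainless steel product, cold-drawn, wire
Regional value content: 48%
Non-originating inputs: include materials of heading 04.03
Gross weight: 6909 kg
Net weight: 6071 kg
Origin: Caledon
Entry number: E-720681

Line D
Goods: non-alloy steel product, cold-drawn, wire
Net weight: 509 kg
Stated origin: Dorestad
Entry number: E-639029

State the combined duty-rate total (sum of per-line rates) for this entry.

102%

Line A: stainless steel → 04.03; in bars → 04.03.02; hot-rolled → 04.03.02.01. Scheduled 22%. No special measure applies. → 22%.
Line B: non-alloy steel → 04.02; wire → 04.02.01; hot-rolled → 04.02.01.02. Scheduled 32%. No special measure applies. → 32%.
Line C: stainless steel → 04.03; wire → 04.03.03; cold-drawn → 04.03.03.01. Scheduled 24%. Caledon agreement on 04.01.02.02: 04.03.03.01 not covered; Caledon agreement on 04.03: RVC ≥ 40% → 19% available; preferential 19%; anti-dumping (Caledon, 04.03): +11%; total 19% + 11% = 30%. → 30%.
Line D: non-alloy steel → 04.02; wire → 04.02.01; cold-drawn → 04.02.01.01. Scheduled 18%. No special measure applies. → 18%.
Sum: 22% + 32% + 30% + 18% = 102%.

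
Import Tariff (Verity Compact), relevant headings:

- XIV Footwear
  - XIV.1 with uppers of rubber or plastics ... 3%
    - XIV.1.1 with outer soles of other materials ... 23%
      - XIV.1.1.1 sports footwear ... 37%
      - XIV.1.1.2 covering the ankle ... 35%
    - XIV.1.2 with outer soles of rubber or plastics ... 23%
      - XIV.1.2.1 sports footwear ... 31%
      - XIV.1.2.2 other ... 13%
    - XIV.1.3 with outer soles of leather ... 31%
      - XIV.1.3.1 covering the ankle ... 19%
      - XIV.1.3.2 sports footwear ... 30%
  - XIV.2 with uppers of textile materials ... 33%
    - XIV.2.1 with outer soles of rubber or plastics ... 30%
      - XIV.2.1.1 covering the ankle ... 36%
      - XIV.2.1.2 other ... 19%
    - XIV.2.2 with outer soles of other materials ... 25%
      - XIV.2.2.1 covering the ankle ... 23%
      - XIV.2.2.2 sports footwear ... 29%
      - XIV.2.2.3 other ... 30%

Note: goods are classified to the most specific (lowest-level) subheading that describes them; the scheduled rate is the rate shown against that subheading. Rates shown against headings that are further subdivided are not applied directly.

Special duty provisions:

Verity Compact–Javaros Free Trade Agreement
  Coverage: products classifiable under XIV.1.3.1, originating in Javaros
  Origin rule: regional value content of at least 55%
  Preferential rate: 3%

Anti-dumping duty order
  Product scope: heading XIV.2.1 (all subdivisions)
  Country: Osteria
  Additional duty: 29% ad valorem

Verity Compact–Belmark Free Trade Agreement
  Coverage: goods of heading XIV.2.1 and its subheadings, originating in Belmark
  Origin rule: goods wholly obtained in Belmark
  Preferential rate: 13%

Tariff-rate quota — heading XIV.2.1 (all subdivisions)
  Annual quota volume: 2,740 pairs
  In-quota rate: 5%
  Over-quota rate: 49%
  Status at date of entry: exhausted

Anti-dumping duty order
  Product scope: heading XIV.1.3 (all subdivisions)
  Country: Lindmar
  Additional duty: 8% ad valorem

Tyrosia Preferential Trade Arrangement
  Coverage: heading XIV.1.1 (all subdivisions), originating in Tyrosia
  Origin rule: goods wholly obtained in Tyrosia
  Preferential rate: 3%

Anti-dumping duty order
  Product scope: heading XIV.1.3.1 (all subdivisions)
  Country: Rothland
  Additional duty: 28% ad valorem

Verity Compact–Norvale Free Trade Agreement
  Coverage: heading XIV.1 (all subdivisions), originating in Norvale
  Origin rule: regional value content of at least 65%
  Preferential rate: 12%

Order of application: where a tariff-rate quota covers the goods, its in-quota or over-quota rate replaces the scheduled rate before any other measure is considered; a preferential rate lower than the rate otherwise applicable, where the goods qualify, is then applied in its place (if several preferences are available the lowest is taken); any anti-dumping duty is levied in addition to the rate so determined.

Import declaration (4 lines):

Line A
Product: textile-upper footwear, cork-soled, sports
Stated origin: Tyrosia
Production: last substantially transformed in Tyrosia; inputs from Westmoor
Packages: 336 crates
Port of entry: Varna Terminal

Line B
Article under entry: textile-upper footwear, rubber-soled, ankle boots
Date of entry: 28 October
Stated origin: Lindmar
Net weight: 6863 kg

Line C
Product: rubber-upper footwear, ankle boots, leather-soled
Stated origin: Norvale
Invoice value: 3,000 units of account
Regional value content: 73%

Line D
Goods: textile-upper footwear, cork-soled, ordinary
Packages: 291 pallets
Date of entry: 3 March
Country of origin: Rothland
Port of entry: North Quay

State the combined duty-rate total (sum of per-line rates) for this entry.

120%

Line A: textile-upper → XIV.2; cork-soled → XIV.2.2; sports → XIV.2.2.2. Scheduled 29%. Tyrosia agreement on XIV.1.1: XIV.2.2.2 not covered. → 29%.
Line B: textile-upper → XIV.2; rubber-soled → XIV.2.1; ankle boots → XIV.2.1.1. Scheduled 36%. quota on XIV.2.1 exhausted → over-quota 49%. → 49%.
Line C: rubber-upper → XIV.1; leather-soled → XIV.1.3; ankle boots → XIV.1.3.1. Scheduled 19%. Norvale agreement on XIV.1: RVC ≥ 65% → 12% available; preferential 12%. → 12%.
Line D: textile-upper → XIV.2; cork-soled → XIV.2.2; ordinary → XIV.2.2.3. Scheduled 30%. No special measure applies. → 30%.
Sum: 29% + 49% + 12% + 30% = 120%.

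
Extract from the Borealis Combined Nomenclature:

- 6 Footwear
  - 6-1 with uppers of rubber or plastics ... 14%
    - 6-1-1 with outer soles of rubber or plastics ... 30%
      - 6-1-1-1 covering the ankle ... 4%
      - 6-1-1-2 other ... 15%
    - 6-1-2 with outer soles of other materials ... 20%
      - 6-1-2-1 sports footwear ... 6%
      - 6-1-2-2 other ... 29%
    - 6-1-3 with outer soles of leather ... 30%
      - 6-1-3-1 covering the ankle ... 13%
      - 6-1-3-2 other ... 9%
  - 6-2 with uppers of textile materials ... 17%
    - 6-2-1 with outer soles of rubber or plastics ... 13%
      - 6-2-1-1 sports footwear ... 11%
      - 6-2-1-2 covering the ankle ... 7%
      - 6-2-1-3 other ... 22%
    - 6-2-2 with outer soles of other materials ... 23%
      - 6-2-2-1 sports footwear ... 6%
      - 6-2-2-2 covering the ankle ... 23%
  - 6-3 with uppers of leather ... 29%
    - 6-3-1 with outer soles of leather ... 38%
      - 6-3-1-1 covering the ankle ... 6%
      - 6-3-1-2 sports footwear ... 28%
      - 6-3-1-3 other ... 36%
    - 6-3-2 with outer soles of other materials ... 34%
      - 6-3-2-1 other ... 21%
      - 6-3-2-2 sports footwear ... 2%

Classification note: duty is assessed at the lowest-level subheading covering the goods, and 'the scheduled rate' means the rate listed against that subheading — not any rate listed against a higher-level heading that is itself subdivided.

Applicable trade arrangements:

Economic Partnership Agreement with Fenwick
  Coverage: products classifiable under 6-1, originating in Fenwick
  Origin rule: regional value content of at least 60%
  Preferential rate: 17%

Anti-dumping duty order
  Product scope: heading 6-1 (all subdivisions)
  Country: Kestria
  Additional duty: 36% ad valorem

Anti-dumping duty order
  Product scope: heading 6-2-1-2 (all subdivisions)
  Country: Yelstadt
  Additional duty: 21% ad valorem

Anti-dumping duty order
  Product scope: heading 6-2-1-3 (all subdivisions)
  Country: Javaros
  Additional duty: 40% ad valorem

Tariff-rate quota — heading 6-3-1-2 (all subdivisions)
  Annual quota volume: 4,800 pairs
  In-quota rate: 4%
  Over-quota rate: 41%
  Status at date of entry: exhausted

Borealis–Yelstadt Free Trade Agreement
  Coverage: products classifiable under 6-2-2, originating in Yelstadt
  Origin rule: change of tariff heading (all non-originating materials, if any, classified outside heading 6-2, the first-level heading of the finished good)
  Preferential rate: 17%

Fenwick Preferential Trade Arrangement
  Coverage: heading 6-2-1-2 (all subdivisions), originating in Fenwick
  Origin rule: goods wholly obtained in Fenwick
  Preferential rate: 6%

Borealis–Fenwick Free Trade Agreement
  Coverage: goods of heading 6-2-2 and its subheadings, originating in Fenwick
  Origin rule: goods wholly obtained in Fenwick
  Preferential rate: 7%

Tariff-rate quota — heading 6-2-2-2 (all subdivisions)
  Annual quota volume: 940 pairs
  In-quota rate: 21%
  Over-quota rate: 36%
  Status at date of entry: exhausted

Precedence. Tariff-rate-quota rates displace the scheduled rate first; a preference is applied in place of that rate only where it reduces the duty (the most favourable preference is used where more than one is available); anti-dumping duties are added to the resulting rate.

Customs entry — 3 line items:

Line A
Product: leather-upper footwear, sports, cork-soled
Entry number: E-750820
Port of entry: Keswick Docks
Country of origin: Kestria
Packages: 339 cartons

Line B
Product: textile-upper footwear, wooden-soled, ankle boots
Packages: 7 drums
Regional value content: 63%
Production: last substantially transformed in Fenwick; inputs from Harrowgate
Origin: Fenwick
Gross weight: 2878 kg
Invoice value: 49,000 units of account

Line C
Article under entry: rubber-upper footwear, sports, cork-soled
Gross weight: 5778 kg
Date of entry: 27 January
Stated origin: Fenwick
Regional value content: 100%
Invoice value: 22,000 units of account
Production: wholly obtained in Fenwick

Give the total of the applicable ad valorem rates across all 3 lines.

44%

Line A: leather-upper → 6-3; cork-soled → 6-3-2; sports → 6-3-2-2. Scheduled 2%. No special measure applies. → 2%.
Line B: textile-upper → 6-2; wooden-soled → 6-2-2; ankle boots → 6-2-2-2. Scheduled 23%. quota on 6-2-2-2 exhausted → over-quota 36%; Fenwick agreement on 6-1: 6-2-2-2 not covered; Fenwick agreement on 6-2-1-2: 6-2-2-2 not covered; Fenwick agreement on 6-2-2: not wholly obtained. → 36%.
Line C: rubber-upper → 6-1; cork-soled → 6-1-2; sports → 6-1-2-1. Scheduled 6%. Fenwick agreement on 6-1: RVC ≥ 60% → 17% available; Fenwick agreement on 6-2-1-2: 6-1-2-1 not covered; Fenwick agreement on 6-2-2: 6-1-2-1 not covered; preference 17% not lower than 6% → no reduction. → 6%.
Sum: 2% + 36% + 6% = 44%.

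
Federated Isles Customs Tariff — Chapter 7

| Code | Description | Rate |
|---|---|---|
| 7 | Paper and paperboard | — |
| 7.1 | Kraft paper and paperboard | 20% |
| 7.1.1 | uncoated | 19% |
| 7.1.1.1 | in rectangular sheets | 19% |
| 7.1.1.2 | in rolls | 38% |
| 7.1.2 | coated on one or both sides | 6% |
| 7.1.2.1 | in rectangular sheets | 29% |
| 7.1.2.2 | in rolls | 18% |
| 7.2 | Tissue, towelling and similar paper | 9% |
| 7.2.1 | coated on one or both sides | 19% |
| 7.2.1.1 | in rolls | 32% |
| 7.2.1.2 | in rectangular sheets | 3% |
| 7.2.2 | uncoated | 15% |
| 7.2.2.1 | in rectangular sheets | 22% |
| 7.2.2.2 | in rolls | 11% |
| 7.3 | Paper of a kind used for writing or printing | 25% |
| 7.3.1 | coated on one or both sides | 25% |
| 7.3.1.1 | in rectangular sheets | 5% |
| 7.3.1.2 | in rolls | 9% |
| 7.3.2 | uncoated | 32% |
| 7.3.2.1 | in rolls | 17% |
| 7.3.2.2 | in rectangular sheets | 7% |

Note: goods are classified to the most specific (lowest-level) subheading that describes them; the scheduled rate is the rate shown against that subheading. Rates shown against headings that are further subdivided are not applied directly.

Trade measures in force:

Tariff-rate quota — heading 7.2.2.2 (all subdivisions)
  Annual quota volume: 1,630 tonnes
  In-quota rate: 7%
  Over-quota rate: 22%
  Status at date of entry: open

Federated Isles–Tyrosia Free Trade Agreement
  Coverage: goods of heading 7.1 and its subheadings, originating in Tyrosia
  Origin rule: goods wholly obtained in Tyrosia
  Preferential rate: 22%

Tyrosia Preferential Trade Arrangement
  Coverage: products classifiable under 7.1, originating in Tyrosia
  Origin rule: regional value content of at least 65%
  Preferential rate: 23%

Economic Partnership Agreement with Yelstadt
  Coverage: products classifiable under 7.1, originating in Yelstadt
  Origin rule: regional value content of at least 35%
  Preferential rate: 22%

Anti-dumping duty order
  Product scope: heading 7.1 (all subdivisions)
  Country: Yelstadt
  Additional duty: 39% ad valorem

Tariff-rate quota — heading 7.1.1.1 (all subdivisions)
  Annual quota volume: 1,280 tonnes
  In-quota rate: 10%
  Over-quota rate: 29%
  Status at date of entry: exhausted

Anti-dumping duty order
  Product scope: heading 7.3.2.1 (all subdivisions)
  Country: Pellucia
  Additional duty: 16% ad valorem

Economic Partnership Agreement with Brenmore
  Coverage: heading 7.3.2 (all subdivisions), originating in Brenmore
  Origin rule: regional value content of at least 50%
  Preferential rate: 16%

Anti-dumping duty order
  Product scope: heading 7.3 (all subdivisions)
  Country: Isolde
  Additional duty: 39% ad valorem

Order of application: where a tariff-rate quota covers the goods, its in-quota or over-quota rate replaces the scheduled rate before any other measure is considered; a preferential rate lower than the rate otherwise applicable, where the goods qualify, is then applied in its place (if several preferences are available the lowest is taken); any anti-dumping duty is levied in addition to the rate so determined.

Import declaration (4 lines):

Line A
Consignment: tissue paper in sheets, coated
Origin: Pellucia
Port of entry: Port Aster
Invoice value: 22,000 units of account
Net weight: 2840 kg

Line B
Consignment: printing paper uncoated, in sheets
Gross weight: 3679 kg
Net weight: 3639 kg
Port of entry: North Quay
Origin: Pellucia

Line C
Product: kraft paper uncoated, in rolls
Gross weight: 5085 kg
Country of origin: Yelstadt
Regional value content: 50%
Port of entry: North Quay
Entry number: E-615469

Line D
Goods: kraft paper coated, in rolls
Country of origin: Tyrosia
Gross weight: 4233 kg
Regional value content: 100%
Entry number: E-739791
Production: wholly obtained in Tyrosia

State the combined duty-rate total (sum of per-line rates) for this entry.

Line A: tissue paper → 7.2; coated → 7.2.1; in sheets → 7.2.1.2. Scheduled 3%. No special measure applies. → 3%.
Line B: printing paper → 7.3; uncoated → 7.3.2; in sheets → 7.3.2.2. Scheduled 7%. No special measure applies. → 7%.
Line C: kraft paper → 7.1; uncoated → 7.1.1; in rolls → 7.1.1.2. Scheduled 38%. Yelstadt agreement on 7.1: RVC ≥ 35% → 22% available; preferential 22%; anti-dumping (Yelstadt, 7.1): +39%; total 22% + 39% = 61%. → 61%.
Line D: kraft paper → 7.1; coated → 7.1.2; in rolls → 7.1.2.2. Scheduled 18%. Tyrosia agreement on 7.1: wholly obtained → 22% available; Tyrosia agreement on 7.1: RVC ≥ 65% → 23% available; preference 22% not lower than 18% → no reduction. → 18%.
Sum: 3% + 7% + 61% + 18% = 89%.

89%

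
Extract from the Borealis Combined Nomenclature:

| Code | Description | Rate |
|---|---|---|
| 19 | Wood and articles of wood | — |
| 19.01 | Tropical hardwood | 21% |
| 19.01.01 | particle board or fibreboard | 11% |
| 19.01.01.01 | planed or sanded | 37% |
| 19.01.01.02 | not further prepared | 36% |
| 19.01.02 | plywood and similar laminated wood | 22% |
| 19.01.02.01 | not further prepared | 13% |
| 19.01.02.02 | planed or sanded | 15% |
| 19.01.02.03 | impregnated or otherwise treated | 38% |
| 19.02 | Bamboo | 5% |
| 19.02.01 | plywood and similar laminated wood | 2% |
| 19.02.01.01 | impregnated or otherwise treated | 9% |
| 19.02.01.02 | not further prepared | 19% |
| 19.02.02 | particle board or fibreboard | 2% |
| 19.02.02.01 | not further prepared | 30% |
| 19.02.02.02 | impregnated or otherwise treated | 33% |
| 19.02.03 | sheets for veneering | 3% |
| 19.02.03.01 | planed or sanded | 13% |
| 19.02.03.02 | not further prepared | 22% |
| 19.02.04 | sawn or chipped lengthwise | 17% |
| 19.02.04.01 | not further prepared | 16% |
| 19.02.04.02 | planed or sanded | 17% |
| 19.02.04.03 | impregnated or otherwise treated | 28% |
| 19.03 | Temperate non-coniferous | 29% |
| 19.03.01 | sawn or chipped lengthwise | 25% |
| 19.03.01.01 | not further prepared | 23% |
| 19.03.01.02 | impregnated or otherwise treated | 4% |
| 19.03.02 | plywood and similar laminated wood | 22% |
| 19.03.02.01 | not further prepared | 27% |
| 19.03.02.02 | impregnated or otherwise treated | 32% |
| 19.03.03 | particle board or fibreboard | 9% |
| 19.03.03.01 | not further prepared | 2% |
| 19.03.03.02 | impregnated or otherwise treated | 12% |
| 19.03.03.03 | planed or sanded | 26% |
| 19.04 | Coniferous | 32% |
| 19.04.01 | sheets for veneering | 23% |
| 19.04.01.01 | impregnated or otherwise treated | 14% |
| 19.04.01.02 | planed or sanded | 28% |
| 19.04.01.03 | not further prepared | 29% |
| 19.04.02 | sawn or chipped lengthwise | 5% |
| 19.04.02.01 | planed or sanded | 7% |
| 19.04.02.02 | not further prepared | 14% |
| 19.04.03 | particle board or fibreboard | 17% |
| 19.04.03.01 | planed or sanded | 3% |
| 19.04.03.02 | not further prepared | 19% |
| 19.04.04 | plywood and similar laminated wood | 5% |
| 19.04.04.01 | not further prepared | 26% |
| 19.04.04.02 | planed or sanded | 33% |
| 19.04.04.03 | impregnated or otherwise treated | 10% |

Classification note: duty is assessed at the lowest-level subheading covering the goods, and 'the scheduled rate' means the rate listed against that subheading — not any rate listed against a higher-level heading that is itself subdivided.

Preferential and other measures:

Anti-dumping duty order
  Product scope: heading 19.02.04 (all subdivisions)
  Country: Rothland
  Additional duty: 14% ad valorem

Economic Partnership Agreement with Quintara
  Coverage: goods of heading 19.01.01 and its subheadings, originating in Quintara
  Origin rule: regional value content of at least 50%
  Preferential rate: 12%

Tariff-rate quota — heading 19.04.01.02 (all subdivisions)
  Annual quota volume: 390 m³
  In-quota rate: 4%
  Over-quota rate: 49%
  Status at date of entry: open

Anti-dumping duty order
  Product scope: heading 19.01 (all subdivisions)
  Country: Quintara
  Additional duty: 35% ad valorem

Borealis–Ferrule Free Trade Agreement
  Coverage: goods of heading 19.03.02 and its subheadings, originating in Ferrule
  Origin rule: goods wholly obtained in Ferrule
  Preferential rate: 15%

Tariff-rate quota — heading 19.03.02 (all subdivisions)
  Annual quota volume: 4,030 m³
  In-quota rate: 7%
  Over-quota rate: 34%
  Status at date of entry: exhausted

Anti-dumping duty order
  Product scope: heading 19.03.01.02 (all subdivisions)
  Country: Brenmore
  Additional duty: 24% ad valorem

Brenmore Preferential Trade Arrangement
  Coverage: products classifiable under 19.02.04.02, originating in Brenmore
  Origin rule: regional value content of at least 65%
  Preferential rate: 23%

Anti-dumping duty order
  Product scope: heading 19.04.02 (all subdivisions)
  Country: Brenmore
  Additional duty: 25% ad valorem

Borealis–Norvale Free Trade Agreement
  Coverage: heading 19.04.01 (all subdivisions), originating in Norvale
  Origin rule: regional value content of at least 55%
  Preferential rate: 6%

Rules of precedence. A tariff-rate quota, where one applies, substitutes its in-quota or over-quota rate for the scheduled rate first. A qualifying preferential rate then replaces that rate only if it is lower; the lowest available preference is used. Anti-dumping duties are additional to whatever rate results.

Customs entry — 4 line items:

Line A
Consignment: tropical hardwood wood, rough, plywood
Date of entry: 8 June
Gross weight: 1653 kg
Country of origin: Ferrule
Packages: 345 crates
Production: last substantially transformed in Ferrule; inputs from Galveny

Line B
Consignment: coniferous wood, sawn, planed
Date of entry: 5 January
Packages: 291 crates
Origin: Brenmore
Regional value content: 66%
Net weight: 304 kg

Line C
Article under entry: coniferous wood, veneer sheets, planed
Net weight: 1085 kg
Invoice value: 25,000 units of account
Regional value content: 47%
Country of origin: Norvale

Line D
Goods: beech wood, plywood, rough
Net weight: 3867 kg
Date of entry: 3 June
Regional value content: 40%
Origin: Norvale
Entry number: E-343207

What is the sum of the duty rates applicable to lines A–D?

83%

Line A: tropical hardwood → 19.01; plywood → 19.01.02; rough → 19.01.02.01. Scheduled 13%. Ferrule agreement on 19.03.02: 19.01.02.01 not covered. → 13%.
Line B: coniferous → 19.04; sawn → 19.04.02; planed → 19.04.02.01. Scheduled 7%. Brenmore agreement on 19.02.04.02: 19.04.02.01 not covered; anti-dumping (Brenmore, 19.04.02): +25%; total 7% + 25% = 32%. → 32%.
Line C: coniferous → 19.04; veneer sheets → 19.04.01; planed → 19.04.01.02. Scheduled 28%. quota on 19.04.01.02 open → in-quota 4%; Norvale agreement on 19.04.01: RVC < 55%. → 4%.
Line D: beech → 19.03; plywood → 19.03.02; rough → 19.03.02.01. Scheduled 27%. quota on 19.03.02 exhausted → over-quota 34%; Norvale agreement on 19.04.01: 19.03.02.01 not covered. → 34%.
Sum: 13% + 32% + 4% + 34% = 83%.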